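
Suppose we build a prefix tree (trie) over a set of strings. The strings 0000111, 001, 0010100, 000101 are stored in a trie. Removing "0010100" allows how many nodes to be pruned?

Walk "0010100" from the leaf back toward the root, removing each node that no remaining word uses.
The suffix "0100" (4 nodes) is used only by "0010100"; "001" is itself a stored word, so pruning stops there.
Nodes removed: 4

4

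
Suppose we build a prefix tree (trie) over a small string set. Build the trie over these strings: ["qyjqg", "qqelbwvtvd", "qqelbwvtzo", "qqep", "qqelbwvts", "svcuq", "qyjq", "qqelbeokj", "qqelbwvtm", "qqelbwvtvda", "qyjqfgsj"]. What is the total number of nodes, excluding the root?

Count nodes per top-level branch (shared prefixes stored once):
  'q'-branch (qqelbeokj, qqelbwvtm, qqelbwvts, qqelbwvtvd, qqelbwvtvda, qqelbwvtzo, qqep, qyjq, qyjqfgsj, qyjqg): 28 nodes
  's'-branch (svcuq): 5 nodes
Sum: 33

33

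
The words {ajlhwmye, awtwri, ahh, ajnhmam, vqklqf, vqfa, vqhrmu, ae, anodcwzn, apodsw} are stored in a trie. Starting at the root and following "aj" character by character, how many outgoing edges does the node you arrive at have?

The children of the "aj" node are the distinct next characters among strings starting with "aj".
Characters that immediately follow "aj" among the stored strings: {l, n}.
That node has 2 child edges.

2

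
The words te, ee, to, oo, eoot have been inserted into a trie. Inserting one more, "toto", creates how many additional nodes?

2

"to" is already a path in the trie; the remaining "to" must be added.
New nodes needed: |"toto"| − 2 = 4 − 2 = 2.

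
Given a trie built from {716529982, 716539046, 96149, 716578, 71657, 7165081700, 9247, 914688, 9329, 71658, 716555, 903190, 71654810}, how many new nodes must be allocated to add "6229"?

No existing word starts with "6", so every character of "6229" needs a new node.
4 − 0 = 4 new nodes.

4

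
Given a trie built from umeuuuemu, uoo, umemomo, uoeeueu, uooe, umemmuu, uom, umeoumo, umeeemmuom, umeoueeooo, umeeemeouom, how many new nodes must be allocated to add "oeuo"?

"oeuo" shares no prefix with any stored word, so all 4 characters open new nodes.
4 − 0 = 4 new nodes.

4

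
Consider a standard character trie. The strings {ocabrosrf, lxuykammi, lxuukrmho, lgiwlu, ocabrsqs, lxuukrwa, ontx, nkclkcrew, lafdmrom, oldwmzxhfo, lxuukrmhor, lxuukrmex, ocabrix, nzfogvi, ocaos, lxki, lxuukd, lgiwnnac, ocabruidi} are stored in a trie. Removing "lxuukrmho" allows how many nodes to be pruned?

After clearing the end-marker at "lxuukrmho", prune upward until reaching a node still needed by another word.
Every node on "lxuukrmho" is still needed (e.g. by "lxuukrmhor"), so nothing is freed.
Nodes removed: 0

0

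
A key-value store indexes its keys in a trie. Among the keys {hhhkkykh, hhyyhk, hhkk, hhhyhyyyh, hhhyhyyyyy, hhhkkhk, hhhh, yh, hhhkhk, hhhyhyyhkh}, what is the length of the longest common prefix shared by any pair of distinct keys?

Look for the deepest trie node that still has at least two words in its subtree.
e.g. "hhhyhyyyh" and "hhhyhyyyyy" share the prefix "hhhyhyyy" of length 8; no pair shares a longer one.
Longest shared-prefix length: 8

8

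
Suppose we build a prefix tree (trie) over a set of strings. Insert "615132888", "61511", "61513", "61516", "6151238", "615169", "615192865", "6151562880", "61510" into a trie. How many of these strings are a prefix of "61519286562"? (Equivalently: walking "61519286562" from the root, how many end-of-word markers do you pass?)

1

Check each prefix of "61519286562" against the stored set — each match is an end-marker on the path.
Prefixes of the query that are stored words: "615192865"
Count: 1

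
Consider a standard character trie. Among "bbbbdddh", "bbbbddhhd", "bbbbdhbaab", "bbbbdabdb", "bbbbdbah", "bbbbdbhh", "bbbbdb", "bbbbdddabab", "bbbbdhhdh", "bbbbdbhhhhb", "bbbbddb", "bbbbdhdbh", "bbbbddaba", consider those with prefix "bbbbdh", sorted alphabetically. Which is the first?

Words with prefix "bbbbdh", in lexicographic order: "bbbbdhbaab", "bbbbdhdbh", "bbbbdhhdh"
The 1st is bbbbdhbaab.

bbbbdhbaab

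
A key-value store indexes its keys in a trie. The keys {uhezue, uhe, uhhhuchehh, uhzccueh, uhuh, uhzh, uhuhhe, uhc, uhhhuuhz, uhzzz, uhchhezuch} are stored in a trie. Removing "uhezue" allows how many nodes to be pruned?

3

After clearing the end-marker at "uhezue", prune upward until reaching a node still needed by another word.
The suffix "zue" (3 nodes) is used only by "uhezue"; "uhe" is itself a stored word, so pruning stops there.
Nodes removed: 3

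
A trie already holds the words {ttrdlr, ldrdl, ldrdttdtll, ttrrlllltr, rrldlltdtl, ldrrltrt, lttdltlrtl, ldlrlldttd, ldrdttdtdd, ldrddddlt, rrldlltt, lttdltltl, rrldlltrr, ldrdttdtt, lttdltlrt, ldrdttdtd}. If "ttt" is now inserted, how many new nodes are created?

1

Walking "ttt" from the root, the first 2 characters ("tt") follow existing edges; "t" is the first miss.
Each of the 1 remaining characters creates one node.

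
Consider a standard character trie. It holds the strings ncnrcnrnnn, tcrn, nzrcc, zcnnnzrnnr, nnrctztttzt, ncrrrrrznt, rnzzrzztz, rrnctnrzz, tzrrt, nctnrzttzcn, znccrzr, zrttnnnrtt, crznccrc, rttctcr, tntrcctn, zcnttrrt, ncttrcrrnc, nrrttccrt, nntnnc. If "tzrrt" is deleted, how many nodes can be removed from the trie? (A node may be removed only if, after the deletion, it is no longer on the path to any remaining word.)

Walk "tzrrt" from the leaf back toward the root, removing each node that no remaining word uses.
The suffix "zrrt" (4 nodes) is used only by "tzrrt"; the node for "t" still has the child "c", so pruning stops there.
Nodes removed: 4

4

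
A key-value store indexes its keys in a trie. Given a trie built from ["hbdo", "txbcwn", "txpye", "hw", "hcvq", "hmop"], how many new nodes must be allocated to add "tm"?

"t" is already a path in the trie; the remaining "m" must be added.
New nodes needed: |"tm"| − 1 = 2 − 1 = 1.

1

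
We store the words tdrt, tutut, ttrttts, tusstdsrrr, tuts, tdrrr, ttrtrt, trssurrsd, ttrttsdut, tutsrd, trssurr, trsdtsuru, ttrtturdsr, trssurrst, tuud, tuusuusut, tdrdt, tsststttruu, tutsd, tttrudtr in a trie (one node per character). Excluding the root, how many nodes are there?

Insert word by word; a character creates a node only if that edge doesn't already exist:
  "tdrt" → 4 new (t, d, r, t)
  "tutut" → prefix "t" already present; 4 new (u, t, u, t)
  "ttrttts" → prefix "t" already present; 6 new (t, r, t, t, t, s)
  "tusstdsrrr" → prefix "tu" already present; 8 new (s, s, t, d, s, r, r, r)
  "tuts" → prefix "tut" already present; 1 new (s)
  "tdrrr" → prefix "tdr" already present; 2 new (r, r)
  "ttrtrt" → prefix "ttrt" already present; 2 new (r, t)
  "trssurrsd" → prefix "t" already present; 8 new (r, s, s, u, r, r, s, d)
  "ttrttsdut" → prefix "ttrtt" already present; 4 new (s, d, u, t)
  "tutsrd" → prefix "tuts" already present; 2 new (r, d)
  "trssurr" → prefix "trssurr" already present; 0 new (none)
  "trsdtsuru" → prefix "trs" already present; 6 new (d, t, s, u, r, u)
  "ttrtturdsr" → prefix "ttrtt" already present; 5 new (u, r, d, s, r)
  "trssurrst" → prefix "trssurrs" already present; 1 new (t)
  "tuud" → prefix "tu" already present; 2 new (u, d)
  "tuusuusut" → prefix "tuu" already present; 6 new (s, u, u, s, u, t)
  "tdrdt" → prefix "tdr" already present; 2 new (d, t)
  "tsststttruu" → prefix "t" already present; 10 new (s, s, t, s, t, t, t, r, u, u)
  "tutsd" → prefix "tuts" already present; 1 new (d)
  "tttrudtr" → prefix "tt" already present; 6 new (t, r, u, d, t, r)
Total nodes = 4 + 4 + 6 + 8 + 1 + 2 + 2 + 8 + 4 + 2 + 0 + 6 + 5 + 1 + 2 + 6 + 2 + 10 + 1 + 6 = 80

80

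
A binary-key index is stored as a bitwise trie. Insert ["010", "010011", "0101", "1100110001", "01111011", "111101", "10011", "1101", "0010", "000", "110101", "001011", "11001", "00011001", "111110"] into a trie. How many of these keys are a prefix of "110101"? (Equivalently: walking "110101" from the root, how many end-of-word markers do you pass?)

2

Walk "110101" from the root; an end-of-word marker is hit whenever a stored word is a prefix of "110101".
Prefixes of the query that are stored words: "1101", "110101"
Count: 2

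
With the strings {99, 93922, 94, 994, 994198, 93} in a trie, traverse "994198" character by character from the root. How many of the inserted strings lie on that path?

Traverse "994198" character by character; count nodes along the way that are marked as word ends.
Prefixes of the query that are stored words: "99", "994", "994198"
Count: 3

3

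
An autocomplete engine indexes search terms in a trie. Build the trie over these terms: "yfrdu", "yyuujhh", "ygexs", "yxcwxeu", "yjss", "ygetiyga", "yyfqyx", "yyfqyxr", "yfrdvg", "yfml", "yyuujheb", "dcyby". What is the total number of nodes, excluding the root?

Count nodes per top-level branch (shared prefixes stored once):
  'd'-branch (dcyby): 5 nodes
  'y'-branch (yfml, yfrdu, yfrdvg, ygetiyga, ygexs, yjss, yxcwxeu, yyfqyx, yyfqyxr, yyuujheb, yyuujhh): 40 nodes
Sum: 45

45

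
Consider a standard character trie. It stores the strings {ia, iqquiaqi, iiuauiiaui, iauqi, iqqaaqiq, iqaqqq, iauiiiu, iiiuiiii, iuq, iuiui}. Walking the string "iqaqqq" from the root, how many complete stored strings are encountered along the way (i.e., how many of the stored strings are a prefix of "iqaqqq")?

Traverse "iqaqqq" character by character; count nodes along the way that are marked as word ends.
Prefixes of the query that are stored words: "iqaqqq"
Count: 1

1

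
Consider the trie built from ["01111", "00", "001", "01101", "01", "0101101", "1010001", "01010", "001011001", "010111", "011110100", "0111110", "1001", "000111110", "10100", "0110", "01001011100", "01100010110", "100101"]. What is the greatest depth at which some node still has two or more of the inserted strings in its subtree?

Equivalently: take the maximum, over all pairs, of their longest common prefix length.
e.g. "0101101" and "010111" share the prefix "01011" of length 5; no pair shares a longer one.
Longest shared-prefix length: 5

5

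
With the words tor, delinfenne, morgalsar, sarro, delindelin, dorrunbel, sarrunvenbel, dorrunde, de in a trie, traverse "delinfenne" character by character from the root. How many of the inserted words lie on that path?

Walk "delinfenne" from the root; an end-of-word marker is hit whenever a stored word is a prefix of "delinfenne".
Prefixes of the query that are stored words: "de", "delinfenne"
Count: 2

2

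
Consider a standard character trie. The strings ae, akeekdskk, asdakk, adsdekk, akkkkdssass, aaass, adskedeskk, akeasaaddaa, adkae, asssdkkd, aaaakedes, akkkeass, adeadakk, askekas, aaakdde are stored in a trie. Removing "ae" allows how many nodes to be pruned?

1

After clearing the end-marker at "ae", prune upward until reaching a node still needed by another word.
The suffix "e" (1 node) is used only by "ae"; the node for "a" still has the child "k", so pruning stops there.
Nodes removed: 1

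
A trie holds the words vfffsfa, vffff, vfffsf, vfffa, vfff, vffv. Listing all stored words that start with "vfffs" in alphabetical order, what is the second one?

Filter for "vfffs…" and sort: "vfffsf", "vfffsfa"
Position 2: vfffsfa

vfffsfa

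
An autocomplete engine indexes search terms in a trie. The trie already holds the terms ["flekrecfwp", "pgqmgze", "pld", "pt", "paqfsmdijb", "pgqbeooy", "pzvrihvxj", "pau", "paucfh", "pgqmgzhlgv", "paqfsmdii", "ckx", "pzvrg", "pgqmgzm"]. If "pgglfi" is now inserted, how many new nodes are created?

4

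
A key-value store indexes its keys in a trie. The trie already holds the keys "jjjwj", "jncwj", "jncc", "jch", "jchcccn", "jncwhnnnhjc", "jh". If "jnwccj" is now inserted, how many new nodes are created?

4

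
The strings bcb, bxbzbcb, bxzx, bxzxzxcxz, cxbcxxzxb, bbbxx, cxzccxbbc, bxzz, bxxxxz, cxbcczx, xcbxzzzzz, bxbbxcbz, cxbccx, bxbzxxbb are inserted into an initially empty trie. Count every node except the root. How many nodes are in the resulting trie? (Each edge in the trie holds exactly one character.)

Count nodes per top-level branch (shared prefixes stored once):
  'b'-branch (bbbxx, bcb, bxbbxcbz, bxbzbcb, bxbzxxbb, bxxxxz, bxzx, bxzxzxcxz, bxzz): 34 nodes
  'c'-branch (cxbccx, cxbcczx, cxbcxxzxb, cxzccxbbc): 20 nodes
  'x'-branch (xcbxzzzzz): 9 nodes
Sum: 63

63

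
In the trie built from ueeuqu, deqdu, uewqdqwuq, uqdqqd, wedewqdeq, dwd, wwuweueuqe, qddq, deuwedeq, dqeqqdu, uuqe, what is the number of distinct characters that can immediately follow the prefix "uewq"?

1

The children of the "uewq" node are the distinct next characters among strings starting with "uewq".
Characters that immediately follow "uewq" among the stored strings: {d}.
That node has 1 child edge.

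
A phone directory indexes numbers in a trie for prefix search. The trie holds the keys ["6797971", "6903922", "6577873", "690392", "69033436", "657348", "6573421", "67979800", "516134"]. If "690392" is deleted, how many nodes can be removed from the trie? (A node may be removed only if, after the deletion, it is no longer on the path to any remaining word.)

0

After clearing the end-marker at "690392", prune upward until reaching a node still needed by another word.
Every node on "690392" is still needed (e.g. by "6903922"), so nothing is freed.
Nodes removed: 0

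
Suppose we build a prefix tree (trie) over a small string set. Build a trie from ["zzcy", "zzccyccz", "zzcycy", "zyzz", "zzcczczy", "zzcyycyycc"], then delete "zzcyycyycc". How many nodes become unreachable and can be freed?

6

Walk "zzcyycyycc" from the leaf back toward the root, removing each node that no remaining word uses.
The suffix "ycyycc" (6 nodes) is used only by "zzcyycyycc"; the node for "zzcy" still has the child "c", so pruning stops there.
Nodes removed: 6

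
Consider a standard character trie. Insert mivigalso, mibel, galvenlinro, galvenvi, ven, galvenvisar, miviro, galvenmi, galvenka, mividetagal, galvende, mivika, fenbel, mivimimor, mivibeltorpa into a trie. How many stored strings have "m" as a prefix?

Filter for entries beginning with "m":
Matches: "mibel", "mivibeltorpa", "mividetagal", "mivigalso", "mivika", "mivimimor", "miviro"
Count: 7

7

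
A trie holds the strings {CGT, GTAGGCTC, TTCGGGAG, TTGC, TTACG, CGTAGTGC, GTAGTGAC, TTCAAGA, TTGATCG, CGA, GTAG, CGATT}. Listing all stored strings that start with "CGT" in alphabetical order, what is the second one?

CGTAGTGC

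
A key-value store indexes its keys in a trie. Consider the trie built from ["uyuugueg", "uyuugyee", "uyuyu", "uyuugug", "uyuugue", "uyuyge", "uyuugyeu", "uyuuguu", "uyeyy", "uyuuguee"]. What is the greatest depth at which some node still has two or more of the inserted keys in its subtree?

The deepest shared node is where two words last agree before diverging.
e.g. "uyuugue" and "uyuuguee" share the prefix "uyuugue" of length 7; no pair shares a longer one.
Longest shared-prefix length: 7

7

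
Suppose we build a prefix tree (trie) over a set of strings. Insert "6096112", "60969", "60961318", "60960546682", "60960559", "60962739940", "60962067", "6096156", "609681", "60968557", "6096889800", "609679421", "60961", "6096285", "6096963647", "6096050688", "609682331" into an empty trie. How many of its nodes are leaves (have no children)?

15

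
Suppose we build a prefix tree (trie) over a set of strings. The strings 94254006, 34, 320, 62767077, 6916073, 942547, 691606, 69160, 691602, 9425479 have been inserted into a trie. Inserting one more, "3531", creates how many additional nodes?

Walking "3531" from the root, the first 1 characters ("3") follow existing edges; "5" is the first miss.
New nodes needed: |"3531"| − 1 = 4 − 1 = 3.

3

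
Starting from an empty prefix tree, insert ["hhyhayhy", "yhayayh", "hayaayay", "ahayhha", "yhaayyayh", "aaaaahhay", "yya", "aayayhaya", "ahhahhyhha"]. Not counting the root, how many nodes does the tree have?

60

Insert word by word; a character creates a node only if that edge doesn't already exist:
  "hhyhayhy" → 8 new (h, h, y, h, a, y, h, y)
  "yhayayh" → 7 new (y, h, a, y, a, y, h)
  "hayaayay" → prefix "h" already present; 7 new (a, y, a, a, y, a, y)
  "ahayhha" → 7 new (a, h, a, y, h, h, a)
  "yhaayyayh" → prefix "yha" already present; 6 new (a, y, y, a, y, h)
  "aaaaahhay" → prefix "a" already present; 8 new (a, a, a, a, h, h, a, y)
  "yya" → prefix "y" already present; 2 new (y, a)
  "aayayhaya" → prefix "aa" already present; 7 new (y, a, y, h, a, y, a)
  "ahhahhyhha" → prefix "ah" already present; 8 new (h, a, h, h, y, h, h, a)
Total nodes = 8 + 7 + 7 + 7 + 6 + 8 + 2 + 7 + 8 = 60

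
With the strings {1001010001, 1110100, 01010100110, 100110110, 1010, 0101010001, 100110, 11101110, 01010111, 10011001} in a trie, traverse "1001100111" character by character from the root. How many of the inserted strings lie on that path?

2

Check each prefix of "1001100111" against the stored set — each match is an end-marker on the path.
Prefixes of the query that are stored words: "100110", "10011001"
Count: 2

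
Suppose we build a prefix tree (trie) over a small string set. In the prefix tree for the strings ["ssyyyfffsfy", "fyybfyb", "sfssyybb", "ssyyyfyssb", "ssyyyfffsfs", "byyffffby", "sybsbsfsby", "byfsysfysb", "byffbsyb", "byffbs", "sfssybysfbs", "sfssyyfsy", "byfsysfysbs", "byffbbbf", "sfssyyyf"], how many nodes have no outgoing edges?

13

A leaf is a node with no children — equivalently, the end of a word that is not a proper prefix of any other stored word.
Those words: "byffbbbf", "byffbsyb", "byfsysfysbs", "byyffffby", "fyybfyb", "sfssybysfbs", "sfssyybb", "sfssyyfsy", "sfssyyyf", "ssyyyfffsfs", "ssyyyfffsfy", "ssyyyfyssb", "sybsbsfsby"
Leaf count: 13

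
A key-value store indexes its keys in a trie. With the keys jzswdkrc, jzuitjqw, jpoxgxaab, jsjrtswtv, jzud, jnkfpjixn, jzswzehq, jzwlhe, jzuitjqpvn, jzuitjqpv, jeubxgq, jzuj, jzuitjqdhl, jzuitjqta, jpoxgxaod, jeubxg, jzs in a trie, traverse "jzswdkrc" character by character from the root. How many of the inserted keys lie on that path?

2

Walk "jzswdkrc" from the root; an end-of-word marker is hit whenever a stored word is a prefix of "jzswdkrc".
Prefixes of the query that are stored words: "jzs", "jzswdkrc"
Count: 2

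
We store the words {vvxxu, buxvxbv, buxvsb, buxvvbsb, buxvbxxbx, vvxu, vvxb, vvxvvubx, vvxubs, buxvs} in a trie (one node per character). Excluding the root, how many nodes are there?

Insert word by word; a character creates a node only if that edge doesn't already exist:
  "vvxxu" → 5 new (v, v, x, x, u)
  "buxvxbv" → 7 new (b, u, x, v, x, b, v)
  "buxvsb" → prefix "buxv" already present; 2 new (s, b)
  "buxvvbsb" → prefix "buxv" already present; 4 new (v, b, s, b)
  "buxvbxxbx" → prefix "buxv" already present; 5 new (b, x, x, b, x)
  "vvxu" → prefix "vvx" already present; 1 new (u)
  "vvxb" → prefix "vvx" already present; 1 new (b)
  "vvxvvubx" → prefix "vvx" already present; 5 new (v, v, u, b, x)
  "vvxubs" → prefix "vvxu" already present; 2 new (b, s)
  "buxvs" → prefix "buxvs" already present; 0 new (none)
Total nodes = 5 + 7 + 2 + 4 + 5 + 1 + 1 + 5 + 2 + 0 = 32

32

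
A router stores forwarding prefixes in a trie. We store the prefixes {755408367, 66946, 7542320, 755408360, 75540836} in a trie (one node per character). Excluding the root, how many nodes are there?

20

Trace insertions, counting only characters that open a new branch:
  "755408367" → 9 new (7, 5, 5, 4, 0, 8, 3, 6, 7)
  "66946" → 5 new (6, 6, 9, 4, 6)
  "7542320" → prefix "75" already present; 5 new (4, 2, 3, 2, 0)
  "755408360" → prefix "75540836" already present; 1 new (0)
  "75540836" → prefix "75540836" already present; 0 new (none)
Total nodes = 9 + 5 + 5 + 1 + 0 = 20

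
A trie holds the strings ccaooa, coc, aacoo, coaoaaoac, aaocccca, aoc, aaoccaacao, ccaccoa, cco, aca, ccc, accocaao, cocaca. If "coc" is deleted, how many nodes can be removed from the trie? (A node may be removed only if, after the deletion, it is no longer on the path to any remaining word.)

Walk "coc" from the leaf back toward the root, removing each node that no remaining word uses.
Every node on "coc" is still needed (e.g. by "cocaca"), so nothing is freed.
Nodes removed: 0

0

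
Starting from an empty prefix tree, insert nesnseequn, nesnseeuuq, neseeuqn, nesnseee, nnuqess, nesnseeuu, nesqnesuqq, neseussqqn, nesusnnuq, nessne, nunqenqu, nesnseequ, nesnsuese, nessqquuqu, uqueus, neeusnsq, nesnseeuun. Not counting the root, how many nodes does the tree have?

77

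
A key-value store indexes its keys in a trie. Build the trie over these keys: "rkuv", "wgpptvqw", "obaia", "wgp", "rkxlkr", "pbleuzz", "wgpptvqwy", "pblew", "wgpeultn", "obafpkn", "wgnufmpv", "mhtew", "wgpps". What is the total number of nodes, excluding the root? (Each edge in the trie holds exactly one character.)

Trace insertions, counting only characters that open a new branch:
  "rkuv" → 4 new (r, k, u, v)
  "wgpptvqw" → 8 new (w, g, p, p, t, v, q, w)
  "obaia" → 5 new (o, b, a, i, a)
  "wgp" → prefix "wgp" already present; 0 new (none)
  "rkxlkr" → prefix "rk" already present; 4 new (x, l, k, r)
  "pbleuzz" → 7 new (p, b, l, e, u, z, z)
  "wgpptvqwy" → prefix "wgpptvqw" already present; 1 new (y)
  "pblew" → prefix "pble" already present; 1 new (w)
  "wgpeultn" → prefix "wgp" already present; 5 new (e, u, l, t, n)
  "obafpkn" → prefix "oba" already present; 4 new (f, p, k, n)
  "wgnufmpv" → prefix "wg" already present; 6 new (n, u, f, m, p, v)
  "mhtew" → 5 new (m, h, t, e, w)
  "wgpps" → prefix "wgpp" already present; 1 new (s)
Total nodes = 4 + 8 + 5 + 0 + 4 + 7 + 1 + 1 + 5 + 4 + 6 + 5 + 1 = 51

51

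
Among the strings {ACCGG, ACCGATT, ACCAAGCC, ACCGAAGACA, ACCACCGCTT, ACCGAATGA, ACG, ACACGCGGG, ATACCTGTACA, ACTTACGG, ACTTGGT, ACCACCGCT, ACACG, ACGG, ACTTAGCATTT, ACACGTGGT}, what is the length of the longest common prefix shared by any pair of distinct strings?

9

Look for the deepest trie node that still has at least two words in its subtree.
e.g. "ACCACCGCT" and "ACCACCGCTT" share the prefix "ACCACCGCT" of length 9; no pair shares a longer one.
Longest shared-prefix length: 9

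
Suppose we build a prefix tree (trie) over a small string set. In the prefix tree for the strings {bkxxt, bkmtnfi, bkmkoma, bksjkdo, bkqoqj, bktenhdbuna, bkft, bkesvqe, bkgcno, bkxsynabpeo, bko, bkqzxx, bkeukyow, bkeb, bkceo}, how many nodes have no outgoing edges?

Leaves are exactly the stored words that no other stored word extends.
Those words: "bkceo", "bkeb", "bkesvqe", "bkeukyow", "bkft", "bkgcno", "bkmkoma", "bkmtnfi", "bko", "bkqoqj", "bkqzxx", "bksjkdo", "bktenhdbuna", "bkxsynabpeo", "bkxxt"
Leaf count: 15

15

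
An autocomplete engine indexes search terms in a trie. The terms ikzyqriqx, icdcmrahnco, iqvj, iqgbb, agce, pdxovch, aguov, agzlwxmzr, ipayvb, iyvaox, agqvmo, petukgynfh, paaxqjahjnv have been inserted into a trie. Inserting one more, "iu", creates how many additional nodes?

1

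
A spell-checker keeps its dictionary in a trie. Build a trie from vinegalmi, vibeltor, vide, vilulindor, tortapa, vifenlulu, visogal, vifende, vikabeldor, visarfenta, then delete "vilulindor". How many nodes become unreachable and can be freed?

8

Walk "vilulindor" from the leaf back toward the root, removing each node that no remaining word uses.
The suffix "lulindor" (8 nodes) is used only by "vilulindor"; the node for "vi" still has the child "n", so pruning stops there.
Nodes removed: 8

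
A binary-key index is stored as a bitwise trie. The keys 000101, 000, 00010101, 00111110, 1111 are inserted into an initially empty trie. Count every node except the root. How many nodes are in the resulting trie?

18

Count nodes per top-level branch (shared prefixes stored once):
  '0'-branch (000, 000101, 00010101, 00111110): 14 nodes
  '1'-branch (1111): 4 nodes
Sum: 18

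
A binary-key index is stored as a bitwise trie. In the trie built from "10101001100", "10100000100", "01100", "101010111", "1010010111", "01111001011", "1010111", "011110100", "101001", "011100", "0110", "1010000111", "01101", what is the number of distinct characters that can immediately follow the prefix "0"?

The children of the "0" node are the distinct next characters among strings starting with "0".
Characters that immediately follow "0" among the stored strings: {1}.
That node has 1 child edge.

1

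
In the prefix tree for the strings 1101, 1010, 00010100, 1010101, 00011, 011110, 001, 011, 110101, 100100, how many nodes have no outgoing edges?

Leaves are exactly the stored words that no other stored word extends.
Those words: "00010100", "00011", "001", "011110", "100100", "1010101", "110101"
Leaf count: 7

7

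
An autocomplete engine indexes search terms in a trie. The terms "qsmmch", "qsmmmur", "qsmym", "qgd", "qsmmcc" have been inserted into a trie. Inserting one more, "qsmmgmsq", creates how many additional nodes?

4

The longest prefix of "qsmmgmsq" already in the trie is "qsmm" (length 4).
New nodes needed: |"qsmmgmsq"| − 4 = 8 − 4 = 4.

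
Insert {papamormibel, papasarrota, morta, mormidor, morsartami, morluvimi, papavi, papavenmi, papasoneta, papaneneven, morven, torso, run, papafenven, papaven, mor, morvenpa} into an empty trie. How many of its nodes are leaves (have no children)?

Leaves are exactly the stored words that no other stored word extends.
Those words: "morluvimi", "mormidor", "morsartami", "morta", "morvenpa", "papafenven", "papamormibel", "papaneneven", "papasarrota", "papasoneta", "papavenmi", "papavi", "run", "torso"
Leaf count: 14

14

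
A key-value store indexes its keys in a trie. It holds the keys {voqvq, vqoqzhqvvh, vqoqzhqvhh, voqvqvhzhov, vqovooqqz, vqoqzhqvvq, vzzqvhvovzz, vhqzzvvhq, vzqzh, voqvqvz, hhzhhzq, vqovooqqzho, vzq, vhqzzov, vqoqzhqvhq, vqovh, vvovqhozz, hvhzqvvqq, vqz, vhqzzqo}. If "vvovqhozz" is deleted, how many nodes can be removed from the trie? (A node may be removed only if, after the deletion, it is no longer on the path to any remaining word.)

Walk "vvovqhozz" from the leaf back toward the root, removing each node that no remaining word uses.
The suffix "vovqhozz" (8 nodes) is used only by "vvovqhozz"; the node for "v" still has the child "o", so pruning stops there.
Nodes removed: 8

8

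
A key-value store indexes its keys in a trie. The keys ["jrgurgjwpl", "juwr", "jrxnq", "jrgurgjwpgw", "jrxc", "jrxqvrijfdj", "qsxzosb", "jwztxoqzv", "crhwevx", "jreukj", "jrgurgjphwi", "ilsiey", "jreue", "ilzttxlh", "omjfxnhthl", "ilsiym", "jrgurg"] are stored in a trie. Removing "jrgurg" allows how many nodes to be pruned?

A node on "jrgurg"'s path can go only if nothing else ends at it or branches off below it.
Every node on "jrgurg" is still needed (e.g. by "jrgurgjwpl"), so nothing is freed.
Nodes removed: 0

0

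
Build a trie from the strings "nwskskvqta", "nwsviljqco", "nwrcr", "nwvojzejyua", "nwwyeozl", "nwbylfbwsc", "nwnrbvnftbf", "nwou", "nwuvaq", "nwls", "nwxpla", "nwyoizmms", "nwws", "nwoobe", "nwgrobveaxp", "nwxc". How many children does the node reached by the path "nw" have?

The children of the "nw" node are the distinct next characters among strings starting with "nw".
Characters that immediately follow "nw" among the stored strings: {b, g, l, n, o, r, s, u, v, w, x, y}.
That node has 12 child edges.

12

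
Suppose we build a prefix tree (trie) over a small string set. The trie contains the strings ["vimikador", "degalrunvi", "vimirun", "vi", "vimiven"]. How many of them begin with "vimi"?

Walk to "vimi"; the words in its subtree are exactly those with that prefix.
Words under "vimi": vimikador, vimirun, vimiven
Count: 3

3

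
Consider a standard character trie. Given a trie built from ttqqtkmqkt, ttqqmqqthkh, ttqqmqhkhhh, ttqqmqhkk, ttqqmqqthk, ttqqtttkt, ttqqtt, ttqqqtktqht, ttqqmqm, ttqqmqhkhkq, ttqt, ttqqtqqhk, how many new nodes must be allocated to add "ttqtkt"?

2

Walking "ttqtkt" from the root, the first 4 characters ("ttqt") follow existing edges; "k" is the first miss.
New nodes needed: |"ttqtkt"| − 4 = 6 − 4 = 2.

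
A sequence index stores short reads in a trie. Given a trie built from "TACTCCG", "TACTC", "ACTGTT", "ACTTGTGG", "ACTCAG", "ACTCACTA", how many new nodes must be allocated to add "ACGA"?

2

Walking "ACGA" from the root, the first 2 characters ("AC") follow existing edges; "G" is the first miss.
New nodes needed: |"ACGA"| − 2 = 4 − 2 = 2.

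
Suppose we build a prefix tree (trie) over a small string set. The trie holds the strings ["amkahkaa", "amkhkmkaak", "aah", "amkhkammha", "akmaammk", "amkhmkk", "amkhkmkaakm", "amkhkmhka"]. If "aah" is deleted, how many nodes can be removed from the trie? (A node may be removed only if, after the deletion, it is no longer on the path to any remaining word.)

2

A node on "aah"'s path can go only if nothing else ends at it or branches off below it.
The suffix "ah" (2 nodes) is used only by "aah"; the node for "a" still has the child "m", so pruning stops there.
Nodes removed: 2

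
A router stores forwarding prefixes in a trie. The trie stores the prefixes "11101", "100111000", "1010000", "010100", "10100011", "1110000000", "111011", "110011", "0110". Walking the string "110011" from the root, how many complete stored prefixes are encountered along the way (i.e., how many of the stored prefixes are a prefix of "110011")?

1

Walk "110011" from the root; an end-of-word marker is hit whenever a stored word is a prefix of "110011".
Prefixes of the query that are stored words: "110011"
Count: 1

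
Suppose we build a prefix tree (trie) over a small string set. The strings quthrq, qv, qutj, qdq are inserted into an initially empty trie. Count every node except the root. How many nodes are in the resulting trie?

Count nodes per top-level branch (shared prefixes stored once):
  'q'-branch (qdq, quthrq, qutj, qv): 10 nodes
Sum: 10

10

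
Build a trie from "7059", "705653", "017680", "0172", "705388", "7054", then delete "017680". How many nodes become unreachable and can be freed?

3

A node on "017680"'s path can go only if nothing else ends at it or branches off below it.
The suffix "680" (3 nodes) is used only by "017680"; the node for "017" still has the child "2", so pruning stops there.
Nodes removed: 3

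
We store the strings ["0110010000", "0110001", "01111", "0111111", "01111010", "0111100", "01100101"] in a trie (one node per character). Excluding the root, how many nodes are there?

21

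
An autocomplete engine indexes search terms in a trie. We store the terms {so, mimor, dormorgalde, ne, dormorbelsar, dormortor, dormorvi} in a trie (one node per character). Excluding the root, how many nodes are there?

Insert word by word; a character creates a node only if that edge doesn't already exist:
  "so" → 2 new (s, o)
  "mimor" → 5 new (m, i, m, o, r)
  "dormorgalde" → 11 new (d, o, r, m, o, r, g, a, l, d, e)
  "ne" → 2 new (n, e)
  "dormorbelsar" → prefix "dormor" already present; 6 new (b, e, l, s, a, r)
  "dormortor" → prefix "dormor" already present; 3 new (t, o, r)
  "dormorvi" → prefix "dormor" already present; 2 new (v, i)
Total nodes = 2 + 5 + 11 + 2 + 6 + 3 + 2 = 31

31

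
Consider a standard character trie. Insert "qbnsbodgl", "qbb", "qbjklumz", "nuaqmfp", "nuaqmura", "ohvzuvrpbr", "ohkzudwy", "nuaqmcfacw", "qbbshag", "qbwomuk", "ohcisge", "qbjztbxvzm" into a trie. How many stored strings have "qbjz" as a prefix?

1

Traverse to the node for "qbjz", then collect every word in that subtree.
Words under "qbjz": qbjztbxvzm
Count: 1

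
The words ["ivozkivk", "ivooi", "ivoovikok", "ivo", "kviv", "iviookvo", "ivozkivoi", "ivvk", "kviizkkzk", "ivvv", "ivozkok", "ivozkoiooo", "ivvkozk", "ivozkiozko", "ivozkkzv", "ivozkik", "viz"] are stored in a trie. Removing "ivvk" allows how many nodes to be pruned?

0

Walk "ivvk" from the leaf back toward the root, removing each node that no remaining word uses.
Every node on "ivvk" is still needed (e.g. by "ivvkozk"), so nothing is freed.
Nodes removed: 0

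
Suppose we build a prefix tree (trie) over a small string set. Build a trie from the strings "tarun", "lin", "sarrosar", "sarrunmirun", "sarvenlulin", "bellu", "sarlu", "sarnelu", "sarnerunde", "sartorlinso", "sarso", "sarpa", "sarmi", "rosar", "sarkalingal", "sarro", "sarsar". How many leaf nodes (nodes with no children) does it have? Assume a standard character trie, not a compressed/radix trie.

16

A leaf is a node with no children — equivalently, the end of a word that is not a proper prefix of any other stored word.
Those words: "bellu", "lin", "rosar", "sarkalingal", "sarlu", "sarmi", "sarnelu", "sarnerunde", "sarpa", "sarrosar", "sarrunmirun", "sarsar", "sarso", "sartorlinso", "sarvenlulin", "tarun"
Leaf count: 16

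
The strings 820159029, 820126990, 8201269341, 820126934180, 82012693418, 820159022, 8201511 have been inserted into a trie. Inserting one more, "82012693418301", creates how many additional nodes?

3

"82012693418" is already a path in the trie; the remaining "301" must be added.
Each of the 3 remaining characters creates one node.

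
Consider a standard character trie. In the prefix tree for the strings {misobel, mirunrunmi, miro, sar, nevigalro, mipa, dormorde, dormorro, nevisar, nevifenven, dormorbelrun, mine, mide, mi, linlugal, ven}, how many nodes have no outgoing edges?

15

A leaf is a node with no children — equivalently, the end of a word that is not a proper prefix of any other stored word.
Those words: "dormorbelrun", "dormorde", "dormorro", "linlugal", "mide", "mine", "mipa", "miro", "mirunrunmi", "misobel", "nevifenven", "nevigalro", "nevisar", "sar", "ven"
Leaf count: 15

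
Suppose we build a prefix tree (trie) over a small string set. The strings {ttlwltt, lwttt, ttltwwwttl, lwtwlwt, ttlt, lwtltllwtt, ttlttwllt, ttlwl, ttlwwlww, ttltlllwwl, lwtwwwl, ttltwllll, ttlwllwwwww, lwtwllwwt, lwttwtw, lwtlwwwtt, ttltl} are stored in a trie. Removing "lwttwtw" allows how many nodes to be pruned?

3

A node on "lwttwtw"'s path can go only if nothing else ends at it or branches off below it.
The suffix "wtw" (3 nodes) is used only by "lwttwtw"; the node for "lwtt" still has the child "t", so pruning stops there.
Nodes removed: 3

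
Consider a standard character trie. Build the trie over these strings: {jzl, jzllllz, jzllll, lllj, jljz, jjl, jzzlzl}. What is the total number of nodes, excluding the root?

For each word, the new-node count is its length minus the longest prefix already in the trie:
  "jzl" → 3 new (j, z, l)
  "jzllllz" → prefix "jzl" already present; 4 new (l, l, l, z)
  "jzllll" → prefix "jzllll" already present; 0 new (none)
  "lllj" → 4 new (l, l, l, j)
  "jljz" → prefix "j" already present; 3 new (l, j, z)
  "jjl" → prefix "j" already present; 2 new (j, l)
  "jzzlzl" → prefix "jz" already present; 4 new (z, l, z, l)
Total nodes = 3 + 4 + 0 + 4 + 3 + 2 + 4 = 20

20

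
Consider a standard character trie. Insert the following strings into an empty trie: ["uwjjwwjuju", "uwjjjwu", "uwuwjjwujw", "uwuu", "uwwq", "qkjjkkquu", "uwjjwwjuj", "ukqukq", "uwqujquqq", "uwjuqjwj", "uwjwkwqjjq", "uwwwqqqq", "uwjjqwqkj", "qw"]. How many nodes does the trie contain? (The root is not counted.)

68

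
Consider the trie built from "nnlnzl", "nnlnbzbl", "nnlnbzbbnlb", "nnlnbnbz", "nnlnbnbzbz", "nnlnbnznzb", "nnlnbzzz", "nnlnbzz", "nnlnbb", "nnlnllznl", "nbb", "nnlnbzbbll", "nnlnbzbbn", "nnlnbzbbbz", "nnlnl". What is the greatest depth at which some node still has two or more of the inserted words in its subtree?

9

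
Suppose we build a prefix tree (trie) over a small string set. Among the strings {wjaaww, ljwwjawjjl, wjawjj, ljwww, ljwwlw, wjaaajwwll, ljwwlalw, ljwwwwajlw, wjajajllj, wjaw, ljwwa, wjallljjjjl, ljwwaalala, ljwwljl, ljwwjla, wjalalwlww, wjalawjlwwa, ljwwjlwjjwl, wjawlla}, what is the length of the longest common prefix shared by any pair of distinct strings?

6

The deepest shared node is where two words last agree before diverging.
e.g. "ljwwjla" and "ljwwjlwjjwl" share the prefix "ljwwjl" of length 6; no pair shares a longer one.
Longest shared-prefix length: 6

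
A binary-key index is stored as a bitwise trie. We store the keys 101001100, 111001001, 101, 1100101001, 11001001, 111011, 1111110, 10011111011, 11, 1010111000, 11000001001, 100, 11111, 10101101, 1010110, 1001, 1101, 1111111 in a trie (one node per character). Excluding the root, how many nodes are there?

59

For each word, the new-node count is its length minus the longest prefix already in the trie:
  "101001100" → 9 new (1, 0, 1, 0, 0, 1, 1, 0, 0)
  "111001001" → prefix "1" already present; 8 new (1, 1, 0, 0, 1, 0, 0, 1)
  "101" → prefix "101" already present; 0 new (none)
  "1100101001" → prefix "11" already present; 8 new (0, 0, 1, 0, 1, 0, 0, 1)
  "11001001" → prefix "110010" already present; 2 new (0, 1)
  "111011" → prefix "1110" already present; 2 new (1, 1)
  "1111110" → prefix "111" already present; 4 new (1, 1, 1, 0)
  "10011111011" → prefix "10" already present; 9 new (0, 1, 1, 1, 1, 1, 0, 1, 1)
  "11" → prefix "11" already present; 0 new (none)
  "1010111000" → prefix "1010" already present; 6 new (1, 1, 1, 0, 0, 0)
  "11000001001" → prefix "1100" already present; 7 new (0, 0, 0, 1, 0, 0, 1)
  "100" → prefix "100" already present; 0 new (none)
  "11111" → prefix "11111" already present; 0 new (none)
  "10101101" → prefix "101011" already present; 2 new (0, 1)
  "1010110" → prefix "1010110" already present; 0 new (none)
  "1001" → prefix "1001" already present; 0 new (none)
  "1101" → prefix "110" already present; 1 new (1)
  "1111111" → prefix "111111" already present; 1 new (1)
Total nodes = 9 + 8 + 0 + 8 + 2 + 2 + 4 + 9 + 0 + 6 + 7 + 0 + 0 + 2 + 0 + 0 + 1 + 1 = 59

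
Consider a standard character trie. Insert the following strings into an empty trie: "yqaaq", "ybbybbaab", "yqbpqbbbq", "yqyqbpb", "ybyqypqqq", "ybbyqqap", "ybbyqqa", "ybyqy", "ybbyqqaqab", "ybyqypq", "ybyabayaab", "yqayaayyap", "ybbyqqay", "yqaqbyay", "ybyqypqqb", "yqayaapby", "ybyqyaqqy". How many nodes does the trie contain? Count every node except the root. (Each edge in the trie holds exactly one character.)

67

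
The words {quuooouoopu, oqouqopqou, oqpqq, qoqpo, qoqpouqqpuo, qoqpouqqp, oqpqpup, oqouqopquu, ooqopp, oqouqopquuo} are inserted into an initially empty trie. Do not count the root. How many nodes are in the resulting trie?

45

For each word, the new-node count is its length minus the longest prefix already in the trie:
  "quuooouoopu" → 11 new (q, u, u, o, o, o, u, o, o, p, u)
  "oqouqopqou" → 10 new (o, q, o, u, q, o, p, q, o, u)
  "oqpqq" → prefix "oq" already present; 3 new (p, q, q)
  "qoqpo" → prefix "q" already present; 4 new (o, q, p, o)
  "qoqpouqqpuo" → prefix "qoqpo" already present; 6 new (u, q, q, p, u, o)
  "qoqpouqqp" → prefix "qoqpouqqp" already present; 0 new (none)
  "oqpqpup" → prefix "oqpq" already present; 3 new (p, u, p)
  "oqouqopquu" → prefix "oqouqopq" already present; 2 new (u, u)
  "ooqopp" → prefix "o" already present; 5 new (o, q, o, p, p)
  "oqouqopquuo" → prefix "oqouqopquu" already present; 1 new (o)
Total nodes = 11 + 10 + 3 + 4 + 6 + 0 + 3 + 2 + 5 + 1 = 45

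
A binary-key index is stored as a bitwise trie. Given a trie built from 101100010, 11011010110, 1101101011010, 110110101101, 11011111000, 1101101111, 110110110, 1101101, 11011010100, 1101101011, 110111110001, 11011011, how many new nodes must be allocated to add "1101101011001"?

2

"11011010110" is already a path in the trie; the remaining "01" must be added.
New nodes needed: |"1101101011001"| − 11 = 13 − 11 = 2.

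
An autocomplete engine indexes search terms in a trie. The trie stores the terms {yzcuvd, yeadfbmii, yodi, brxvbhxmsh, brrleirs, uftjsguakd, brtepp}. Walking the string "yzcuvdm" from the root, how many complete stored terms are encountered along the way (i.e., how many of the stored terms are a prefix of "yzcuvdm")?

1

Check each prefix of "yzcuvdm" against the stored set — each match is an end-marker on the path.
Prefixes of the query that are stored words: "yzcuvd"
Count: 1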